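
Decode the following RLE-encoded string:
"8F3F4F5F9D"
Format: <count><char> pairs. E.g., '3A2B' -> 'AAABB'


Expanding each <count><char> pair:
  8F -> 'FFFFFFFF'
  3F -> 'FFF'
  4F -> 'FFFF'
  5F -> 'FFFFF'
  9D -> 'DDDDDDDDD'

Decoded = FFFFFFFFFFFFFFFFFFFFDDDDDDDDD


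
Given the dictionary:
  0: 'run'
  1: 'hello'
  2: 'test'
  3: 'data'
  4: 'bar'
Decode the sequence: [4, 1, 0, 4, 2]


Look up each index in the dictionary:
  4 -> 'bar'
  1 -> 'hello'
  0 -> 'run'
  4 -> 'bar'
  2 -> 'test'

Decoded: "bar hello run bar test"


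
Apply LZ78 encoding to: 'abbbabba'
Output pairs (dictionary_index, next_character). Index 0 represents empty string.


LZ78 encoding steps:
Dictionary: {0: ''}
Step 1: w='' (idx 0), next='a' -> output (0, 'a'), add 'a' as idx 1
Step 2: w='' (idx 0), next='b' -> output (0, 'b'), add 'b' as idx 2
Step 3: w='b' (idx 2), next='b' -> output (2, 'b'), add 'bb' as idx 3
Step 4: w='a' (idx 1), next='b' -> output (1, 'b'), add 'ab' as idx 4
Step 5: w='b' (idx 2), next='a' -> output (2, 'a'), add 'ba' as idx 5


Encoded: [(0, 'a'), (0, 'b'), (2, 'b'), (1, 'b'), (2, 'a')]


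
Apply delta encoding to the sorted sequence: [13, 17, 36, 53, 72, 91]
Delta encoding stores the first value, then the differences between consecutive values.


First value: 13
Deltas:
  17 - 13 = 4
  36 - 17 = 19
  53 - 36 = 17
  72 - 53 = 19
  91 - 72 = 19


Delta encoded: [13, 4, 19, 17, 19, 19]


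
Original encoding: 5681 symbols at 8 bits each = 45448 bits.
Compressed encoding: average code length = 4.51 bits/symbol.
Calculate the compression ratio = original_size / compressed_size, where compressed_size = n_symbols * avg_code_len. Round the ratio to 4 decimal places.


original_size = n_symbols * orig_bits = 5681 * 8 = 45448 bits
compressed_size = n_symbols * avg_code_len = 5681 * 4.51 = 25621.31 bits
ratio = original_size / compressed_size = 45448 / 25621.31 = 1.7738

Compression ratio = 1.7738


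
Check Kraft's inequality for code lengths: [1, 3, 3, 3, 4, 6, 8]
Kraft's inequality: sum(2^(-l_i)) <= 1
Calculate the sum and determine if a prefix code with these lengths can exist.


Sum = 2^(-1) + 2^(-3) + 2^(-3) + 2^(-3) + 2^(-4) + 2^(-6) + 2^(-8)
    = 0.5 + 0.125 + 0.125 + 0.125 + 0.0625 + 0.015625 + 0.00390625
    = 245/256 = 0.95703125
Since 0.95703125 <= 1, Kraft's inequality IS satisfied.
A prefix code with these lengths CAN exist.

Kraft sum = 0.95703125. Satisfied.


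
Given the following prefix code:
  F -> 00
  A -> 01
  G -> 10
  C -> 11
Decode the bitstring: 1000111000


Decoding step by step:
Bits 10 -> G
Bits 00 -> F
Bits 11 -> C
Bits 10 -> G
Bits 00 -> F


Decoded message: GFCGF


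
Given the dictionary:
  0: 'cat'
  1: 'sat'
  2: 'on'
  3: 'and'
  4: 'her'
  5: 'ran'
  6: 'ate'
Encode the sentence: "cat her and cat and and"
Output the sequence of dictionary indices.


Look up each word in the dictionary:
  'cat' -> 0
  'her' -> 4
  'and' -> 3
  'cat' -> 0
  'and' -> 3
  'and' -> 3

Encoded: [0, 4, 3, 0, 3, 3]


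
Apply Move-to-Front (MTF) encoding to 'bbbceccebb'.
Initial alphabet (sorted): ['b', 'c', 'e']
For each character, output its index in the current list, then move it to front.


MTF encoding:
'b': index 0 in ['b', 'c', 'e'] -> ['b', 'c', 'e']
'b': index 0 in ['b', 'c', 'e'] -> ['b', 'c', 'e']
'b': index 0 in ['b', 'c', 'e'] -> ['b', 'c', 'e']
'c': index 1 in ['b', 'c', 'e'] -> ['c', 'b', 'e']
'e': index 2 in ['c', 'b', 'e'] -> ['e', 'c', 'b']
'c': index 1 in ['e', 'c', 'b'] -> ['c', 'e', 'b']
'c': index 0 in ['c', 'e', 'b'] -> ['c', 'e', 'b']
'e': index 1 in ['c', 'e', 'b'] -> ['e', 'c', 'b']
'b': index 2 in ['e', 'c', 'b'] -> ['b', 'e', 'c']
'b': index 0 in ['b', 'e', 'c'] -> ['b', 'e', 'c']


Output: [0, 0, 0, 1, 2, 1, 0, 1, 2, 0]


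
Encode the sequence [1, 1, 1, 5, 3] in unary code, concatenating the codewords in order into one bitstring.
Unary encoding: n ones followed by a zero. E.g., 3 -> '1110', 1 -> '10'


Encode each number as n ones followed by a terminating 0:
  1 -> 10 (2 bits)
  1 -> 10 (2 bits)
  1 -> 10 (2 bits)
  5 -> 111110 (6 bits)
  3 -> 1110 (4 bits)
Total length = 2 + 2 + 2 + 6 + 4 = 16 bits.

Unary([1, 1, 1, 5, 3]) = 1010101111101110 (16 bits)


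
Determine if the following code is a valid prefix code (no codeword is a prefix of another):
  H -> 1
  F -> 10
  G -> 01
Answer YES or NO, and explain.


Checking each pair (does one codeword prefix another?):
  H='1' vs F='10': prefix -- VIOLATION

NO -- this is NOT a valid prefix code. H (1) is a prefix of F (10).


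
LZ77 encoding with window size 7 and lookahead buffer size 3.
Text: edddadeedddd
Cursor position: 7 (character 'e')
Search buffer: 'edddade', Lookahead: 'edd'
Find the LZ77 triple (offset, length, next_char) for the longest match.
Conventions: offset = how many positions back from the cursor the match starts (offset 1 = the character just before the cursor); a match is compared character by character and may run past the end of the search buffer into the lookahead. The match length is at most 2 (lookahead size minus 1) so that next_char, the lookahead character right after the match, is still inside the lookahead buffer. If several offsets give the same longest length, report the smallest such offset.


Try each offset into the search buffer:
  offset=1 (pos 6, char 'e'): match length 1
  offset=2 (pos 5, char 'd'): match length 0
  offset=3 (pos 4, char 'a'): match length 0
  offset=4 (pos 3, char 'd'): match length 0
  offset=5 (pos 2, char 'd'): match length 0
  offset=6 (pos 1, char 'd'): match length 0
  offset=7 (pos 0, char 'e'): match length 2
Longest match has length 2 at offset 7.
next_char = character at position 7 + 2 = 9 -> 'd'

Best match: offset=7, length=2 (matching 'ed' starting at position 0)
LZ77 triple: (7, 2, 'd')


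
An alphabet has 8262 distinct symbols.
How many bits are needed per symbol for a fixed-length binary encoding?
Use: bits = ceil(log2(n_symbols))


log2(8262) = 13.0123
Bracket: 2^13 = 8192 < 8262 <= 2^14 = 16384
So ceil(log2(8262)) = 14

bits = ceil(log2(8262)) = ceil(13.0123) = 14 bits


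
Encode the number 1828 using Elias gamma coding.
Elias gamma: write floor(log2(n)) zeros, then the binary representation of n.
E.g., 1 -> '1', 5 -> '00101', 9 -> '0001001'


num_bits = floor(log2(1828)) + 1 = 11
leading_zeros = num_bits - 1 = 10
binary(1828) = 11100100100

Elias gamma(1828) = '0000000000' + '11100100100' = 000000000011100100100 (21 bits)


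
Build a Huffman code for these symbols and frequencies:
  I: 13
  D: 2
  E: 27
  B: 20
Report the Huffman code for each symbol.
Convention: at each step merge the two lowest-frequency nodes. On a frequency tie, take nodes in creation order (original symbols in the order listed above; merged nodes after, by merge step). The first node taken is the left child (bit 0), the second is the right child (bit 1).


Huffman tree construction:
Step 1: Merge D(2) + I(13) = 15
Step 2: Merge (D+I)(15) + B(20) = 35
Step 3: Merge E(27) + ((D+I)+B)(35) = 62
Read each symbol's code off the tree from the root (left child = 0, right child = 1).

Codes:
  I: 101 (length 3)
  D: 100 (length 3)
  E: 0 (length 1)
  B: 11 (length 2)
Average code length: 112/62 = 1.8065 bits/symbol


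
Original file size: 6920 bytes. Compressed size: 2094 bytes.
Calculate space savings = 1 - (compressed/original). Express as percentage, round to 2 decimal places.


ratio = compressed/original = 2094/6920 = 0.302601
savings = 1 - ratio = 1 - 0.302601 = 0.697399
as a percentage: 0.697399 * 100 = 69.74%

Space savings = 1 - 2094/6920 = 69.74%


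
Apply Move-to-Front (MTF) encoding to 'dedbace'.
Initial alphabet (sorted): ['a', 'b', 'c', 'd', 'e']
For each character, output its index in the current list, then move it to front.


MTF encoding:
'd': index 3 in ['a', 'b', 'c', 'd', 'e'] -> ['d', 'a', 'b', 'c', 'e']
'e': index 4 in ['d', 'a', 'b', 'c', 'e'] -> ['e', 'd', 'a', 'b', 'c']
'd': index 1 in ['e', 'd', 'a', 'b', 'c'] -> ['d', 'e', 'a', 'b', 'c']
'b': index 3 in ['d', 'e', 'a', 'b', 'c'] -> ['b', 'd', 'e', 'a', 'c']
'a': index 3 in ['b', 'd', 'e', 'a', 'c'] -> ['a', 'b', 'd', 'e', 'c']
'c': index 4 in ['a', 'b', 'd', 'e', 'c'] -> ['c', 'a', 'b', 'd', 'e']
'e': index 4 in ['c', 'a', 'b', 'd', 'e'] -> ['e', 'c', 'a', 'b', 'd']


Output: [3, 4, 1, 3, 3, 4, 4]


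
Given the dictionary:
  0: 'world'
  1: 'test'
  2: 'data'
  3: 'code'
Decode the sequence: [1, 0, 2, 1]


Look up each index in the dictionary:
  1 -> 'test'
  0 -> 'world'
  2 -> 'data'
  1 -> 'test'

Decoded: "test world data test"


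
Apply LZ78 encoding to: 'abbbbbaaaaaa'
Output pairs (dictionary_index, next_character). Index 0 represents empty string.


LZ78 encoding steps:
Dictionary: {0: ''}
Step 1: w='' (idx 0), next='a' -> output (0, 'a'), add 'a' as idx 1
Step 2: w='' (idx 0), next='b' -> output (0, 'b'), add 'b' as idx 2
Step 3: w='b' (idx 2), next='b' -> output (2, 'b'), add 'bb' as idx 3
Step 4: w='bb' (idx 3), next='a' -> output (3, 'a'), add 'bba' as idx 4
Step 5: w='a' (idx 1), next='a' -> output (1, 'a'), add 'aa' as idx 5
Step 6: w='aa' (idx 5), next='a' -> output (5, 'a'), add 'aaa' as idx 6


Encoded: [(0, 'a'), (0, 'b'), (2, 'b'), (3, 'a'), (1, 'a'), (5, 'a')]


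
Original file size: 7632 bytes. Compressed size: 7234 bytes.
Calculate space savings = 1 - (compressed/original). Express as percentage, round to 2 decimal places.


ratio = compressed/original = 7234/7632 = 0.947851
savings = 1 - ratio = 1 - 0.947851 = 0.052149
as a percentage: 0.052149 * 100 = 5.21%

Space savings = 1 - 7234/7632 = 5.21%


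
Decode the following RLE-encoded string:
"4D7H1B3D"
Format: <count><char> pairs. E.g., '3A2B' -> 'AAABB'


Expanding each <count><char> pair:
  4D -> 'DDDD'
  7H -> 'HHHHHHH'
  1B -> 'B'
  3D -> 'DDD'

Decoded = DDDDHHHHHHHBDDD


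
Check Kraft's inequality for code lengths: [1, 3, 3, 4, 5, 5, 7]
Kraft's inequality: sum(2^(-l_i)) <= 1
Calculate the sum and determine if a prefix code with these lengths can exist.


Sum = 2^(-1) + 2^(-3) + 2^(-3) + 2^(-4) + 2^(-5) + 2^(-5) + 2^(-7)
    = 0.5 + 0.125 + 0.125 + 0.0625 + 0.03125 + 0.03125 + 0.0078125
    = 113/128 = 0.8828125
Since 0.8828125 <= 1, Kraft's inequality IS satisfied.
A prefix code with these lengths CAN exist.

Kraft sum = 0.8828125. Satisfied.


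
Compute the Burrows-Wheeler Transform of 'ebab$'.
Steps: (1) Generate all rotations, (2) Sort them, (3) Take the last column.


Rotations (sorted):
  0: $ebab -> last char: b
  1: ab$eb -> last char: b
  2: b$eba -> last char: a
  3: bab$e -> last char: e
  4: ebab$ -> last char: $


BWT = bbae$


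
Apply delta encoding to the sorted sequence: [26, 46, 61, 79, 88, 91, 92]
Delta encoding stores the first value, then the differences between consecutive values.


First value: 26
Deltas:
  46 - 26 = 20
  61 - 46 = 15
  79 - 61 = 18
  88 - 79 = 9
  91 - 88 = 3
  92 - 91 = 1


Delta encoded: [26, 20, 15, 18, 9, 3, 1]


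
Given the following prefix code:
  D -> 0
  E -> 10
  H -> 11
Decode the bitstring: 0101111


Decoding step by step:
Bits 0 -> D
Bits 10 -> E
Bits 11 -> H
Bits 11 -> H


Decoded message: DEHH


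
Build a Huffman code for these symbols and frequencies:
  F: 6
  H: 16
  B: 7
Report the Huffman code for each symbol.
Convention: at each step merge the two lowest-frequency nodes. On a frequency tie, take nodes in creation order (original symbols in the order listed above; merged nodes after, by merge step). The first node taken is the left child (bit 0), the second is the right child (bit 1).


Huffman tree construction:
Step 1: Merge F(6) + B(7) = 13
Step 2: Merge (F+B)(13) + H(16) = 29
Read each symbol's code off the tree from the root (left child = 0, right child = 1).

Codes:
  F: 00 (length 2)
  H: 1 (length 1)
  B: 01 (length 2)
Average code length: 42/29 = 1.4483 bits/symbol


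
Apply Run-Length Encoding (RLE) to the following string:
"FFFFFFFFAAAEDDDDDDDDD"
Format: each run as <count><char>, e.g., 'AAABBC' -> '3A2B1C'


Scanning runs left to right:
  i=0: run of 'F' x 8 -> '8F'
  i=8: run of 'A' x 3 -> '3A'
  i=11: run of 'E' x 1 -> '1E'
  i=12: run of 'D' x 9 -> '9D'

RLE = 8F3A1E9D


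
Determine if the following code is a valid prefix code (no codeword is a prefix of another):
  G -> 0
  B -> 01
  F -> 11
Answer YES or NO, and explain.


Checking each pair (does one codeword prefix another?):
  G='0' vs B='01': prefix -- VIOLATION

NO -- this is NOT a valid prefix code. G (0) is a prefix of B (01).


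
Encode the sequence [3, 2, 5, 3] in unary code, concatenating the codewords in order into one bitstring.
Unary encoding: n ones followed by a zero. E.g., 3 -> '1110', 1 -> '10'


Encode each number as n ones followed by a terminating 0:
  3 -> 1110 (4 bits)
  2 -> 110 (3 bits)
  5 -> 111110 (6 bits)
  3 -> 1110 (4 bits)
Total length = 4 + 3 + 6 + 4 = 17 bits.

Unary([3, 2, 5, 3]) = 11101101111101110 (17 bits)


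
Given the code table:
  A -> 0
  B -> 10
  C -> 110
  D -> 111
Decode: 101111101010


Decoding:
10 -> B
111 -> D
110 -> C
10 -> B
10 -> B


Result: BDCBB


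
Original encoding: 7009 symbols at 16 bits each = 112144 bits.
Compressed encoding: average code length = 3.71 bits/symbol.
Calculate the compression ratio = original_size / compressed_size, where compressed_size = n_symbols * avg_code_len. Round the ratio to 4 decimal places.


original_size = n_symbols * orig_bits = 7009 * 16 = 112144 bits
compressed_size = n_symbols * avg_code_len = 7009 * 3.71 = 26003.39 bits
ratio = original_size / compressed_size = 112144 / 26003.39 = 4.3127

Compression ratio = 4.3127


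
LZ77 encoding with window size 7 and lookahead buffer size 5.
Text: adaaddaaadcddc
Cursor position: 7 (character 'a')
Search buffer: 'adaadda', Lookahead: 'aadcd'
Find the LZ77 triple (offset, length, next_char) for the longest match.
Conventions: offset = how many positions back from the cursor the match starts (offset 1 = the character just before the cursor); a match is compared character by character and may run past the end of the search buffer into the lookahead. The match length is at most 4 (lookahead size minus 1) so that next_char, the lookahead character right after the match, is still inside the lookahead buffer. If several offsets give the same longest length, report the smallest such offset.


Try each offset into the search buffer:
  offset=1 (pos 6, char 'a'): match length 2
  offset=2 (pos 5, char 'd'): match length 0
  offset=3 (pos 4, char 'd'): match length 0
  offset=4 (pos 3, char 'a'): match length 1
  offset=5 (pos 2, char 'a'): match length 3
  offset=6 (pos 1, char 'd'): match length 0
  offset=7 (pos 0, char 'a'): match length 1
Longest match has length 3 at offset 5.
next_char = character at position 7 + 3 = 10 -> 'c'

Best match: offset=5, length=3 (matching 'aad' starting at position 2)
LZ77 triple: (5, 3, 'c')


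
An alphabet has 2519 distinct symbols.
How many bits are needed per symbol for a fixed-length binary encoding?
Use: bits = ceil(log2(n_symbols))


log2(2519) = 11.2986
Bracket: 2^11 = 2048 < 2519 <= 2^12 = 4096
So ceil(log2(2519)) = 12

bits = ceil(log2(2519)) = ceil(11.2986) = 12 bits


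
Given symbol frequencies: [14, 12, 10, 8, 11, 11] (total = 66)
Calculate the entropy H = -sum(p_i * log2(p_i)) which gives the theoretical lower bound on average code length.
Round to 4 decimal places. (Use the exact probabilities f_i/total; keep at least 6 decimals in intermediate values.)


Per-symbol terms -p_i * log2(p_i) with p_i = f_i/66:
  p = 14/66 = 0.212121: log2(p) = -2.237039, -p*log2(p) = 0.474523
  p = 12/66 = 0.181818: log2(p) = -2.459432, -p*log2(p) = 0.447169
  p = 10/66 = 0.151515: log2(p) = -2.722466, -p*log2(p) = 0.412495
  p = 8/66 = 0.121212: log2(p) = -3.044394, -p*log2(p) = 0.369017
  p = 11/66 = 0.166667: log2(p) = -2.584963, -p*log2(p) = 0.430827
  p = 11/66 = 0.166667: log2(p) = -2.584963, -p*log2(p) = 0.430827
H = 0.474523 + 0.447169 + 0.412495 + 0.369017 + 0.430827 + 0.430827 = 2.564858

H = 2.5649 bits/symbol


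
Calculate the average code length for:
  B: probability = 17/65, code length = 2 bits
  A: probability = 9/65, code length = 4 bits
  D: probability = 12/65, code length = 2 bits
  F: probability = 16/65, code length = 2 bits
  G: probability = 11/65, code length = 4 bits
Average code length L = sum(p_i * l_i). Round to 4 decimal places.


Weighted contributions p_i * l_i:
  B: (17/65) * 2 = 34/65
  A: (9/65) * 4 = 36/65
  D: (12/65) * 2 = 24/65
  F: (16/65) * 2 = 32/65
  G: (11/65) * 4 = 44/65
Sum = (34 + 36 + 24 + 32 + 44)/65 = 170/65

L = 170/65 = 2.6154 bits/symbol


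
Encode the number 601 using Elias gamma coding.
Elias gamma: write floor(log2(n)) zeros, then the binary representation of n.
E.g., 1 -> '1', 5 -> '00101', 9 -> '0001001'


num_bits = floor(log2(601)) + 1 = 10
leading_zeros = num_bits - 1 = 9
binary(601) = 1001011001

Elias gamma(601) = '000000000' + '1001011001' = 0000000001001011001 (19 bits)


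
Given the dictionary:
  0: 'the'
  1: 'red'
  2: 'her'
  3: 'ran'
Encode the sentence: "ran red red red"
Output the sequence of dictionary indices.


Look up each word in the dictionary:
  'ran' -> 3
  'red' -> 1
  'red' -> 1
  'red' -> 1

Encoded: [3, 1, 1, 1]


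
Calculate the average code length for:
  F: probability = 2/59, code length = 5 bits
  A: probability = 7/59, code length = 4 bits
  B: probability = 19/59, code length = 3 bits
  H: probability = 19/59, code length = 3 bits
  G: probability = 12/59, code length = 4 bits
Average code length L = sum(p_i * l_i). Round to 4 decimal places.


Weighted contributions p_i * l_i:
  F: (2/59) * 5 = 10/59
  A: (7/59) * 4 = 28/59
  B: (19/59) * 3 = 57/59
  H: (19/59) * 3 = 57/59
  G: (12/59) * 4 = 48/59
Sum = (10 + 28 + 57 + 57 + 48)/59 = 200/59

L = 200/59 = 3.3898 bits/symbol


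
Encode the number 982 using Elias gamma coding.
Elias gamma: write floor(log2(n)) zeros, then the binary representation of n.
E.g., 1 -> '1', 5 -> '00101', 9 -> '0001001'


num_bits = floor(log2(982)) + 1 = 10
leading_zeros = num_bits - 1 = 9
binary(982) = 1111010110

Elias gamma(982) = '000000000' + '1111010110' = 0000000001111010110 (19 bits)


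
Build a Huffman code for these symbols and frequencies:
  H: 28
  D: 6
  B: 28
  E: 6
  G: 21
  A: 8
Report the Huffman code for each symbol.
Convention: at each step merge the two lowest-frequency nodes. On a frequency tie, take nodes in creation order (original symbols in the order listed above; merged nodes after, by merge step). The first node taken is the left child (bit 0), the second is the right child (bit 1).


Huffman tree construction:
Step 1: Merge D(6) + E(6) = 12
Step 2: Merge A(8) + (D+E)(12) = 20
Step 3: Merge (A+(D+E))(20) + G(21) = 41
Step 4: Merge H(28) + B(28) = 56
Step 5: Merge ((A+(D+E))+G)(41) + (H+B)(56) = 97
Read each symbol's code off the tree from the root (left child = 0, right child = 1).

Codes:
  H: 10 (length 2)
  D: 0010 (length 4)
  B: 11 (length 2)
  E: 0011 (length 4)
  G: 01 (length 2)
  A: 000 (length 3)
Average code length: 226/97 = 2.3299 bits/symbol


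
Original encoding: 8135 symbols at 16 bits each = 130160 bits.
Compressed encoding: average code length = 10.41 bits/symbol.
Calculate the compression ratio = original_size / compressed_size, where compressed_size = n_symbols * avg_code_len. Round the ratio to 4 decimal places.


original_size = n_symbols * orig_bits = 8135 * 16 = 130160 bits
compressed_size = n_symbols * avg_code_len = 8135 * 10.41 = 84685.35 bits
ratio = original_size / compressed_size = 130160 / 84685.35 = 1.537

Compression ratio = 1.537


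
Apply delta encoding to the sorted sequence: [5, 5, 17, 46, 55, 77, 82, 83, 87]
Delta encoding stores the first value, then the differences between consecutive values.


First value: 5
Deltas:
  5 - 5 = 0
  17 - 5 = 12
  46 - 17 = 29
  55 - 46 = 9
  77 - 55 = 22
  82 - 77 = 5
  83 - 82 = 1
  87 - 83 = 4


Delta encoded: [5, 0, 12, 29, 9, 22, 5, 1, 4]


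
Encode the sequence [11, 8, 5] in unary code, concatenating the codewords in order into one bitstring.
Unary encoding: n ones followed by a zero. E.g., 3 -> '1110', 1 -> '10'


Encode each number as n ones followed by a terminating 0:
  11 -> 111111111110 (12 bits)
  8 -> 111111110 (9 bits)
  5 -> 111110 (6 bits)
Total length = 12 + 9 + 6 = 27 bits.

Unary([11, 8, 5]) = 111111111110111111110111110 (27 bits)


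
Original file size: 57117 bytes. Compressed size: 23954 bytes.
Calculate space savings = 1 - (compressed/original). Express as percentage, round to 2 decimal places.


ratio = compressed/original = 23954/57117 = 0.419385
savings = 1 - ratio = 1 - 0.419385 = 0.580615
as a percentage: 0.580615 * 100 = 58.06%

Space savings = 1 - 23954/57117 = 58.06%


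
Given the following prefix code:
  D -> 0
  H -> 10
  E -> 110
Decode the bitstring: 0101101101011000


Decoding step by step:
Bits 0 -> D
Bits 10 -> H
Bits 110 -> E
Bits 110 -> E
Bits 10 -> H
Bits 110 -> E
Bits 0 -> D
Bits 0 -> D


Decoded message: DHEEHEDD


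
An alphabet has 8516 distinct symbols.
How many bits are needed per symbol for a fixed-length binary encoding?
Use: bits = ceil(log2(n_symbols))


log2(8516) = 13.056
Bracket: 2^13 = 8192 < 8516 <= 2^14 = 16384
So ceil(log2(8516)) = 14

bits = ceil(log2(8516)) = ceil(13.056) = 14 bits


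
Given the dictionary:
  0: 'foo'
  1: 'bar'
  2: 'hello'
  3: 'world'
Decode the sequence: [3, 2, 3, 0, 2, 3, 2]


Look up each index in the dictionary:
  3 -> 'world'
  2 -> 'hello'
  3 -> 'world'
  0 -> 'foo'
  2 -> 'hello'
  3 -> 'world'
  2 -> 'hello'

Decoded: "world hello world foo hello world hello"


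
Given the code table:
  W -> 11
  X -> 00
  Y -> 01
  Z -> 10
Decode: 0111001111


Decoding:
01 -> Y
11 -> W
00 -> X
11 -> W
11 -> W


Result: YWXWW


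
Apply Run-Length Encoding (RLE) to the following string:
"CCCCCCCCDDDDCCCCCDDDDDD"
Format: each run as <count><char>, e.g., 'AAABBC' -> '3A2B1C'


Scanning runs left to right:
  i=0: run of 'C' x 8 -> '8C'
  i=8: run of 'D' x 4 -> '4D'
  i=12: run of 'C' x 5 -> '5C'
  i=17: run of 'D' x 6 -> '6D'

RLE = 8C4D5C6D


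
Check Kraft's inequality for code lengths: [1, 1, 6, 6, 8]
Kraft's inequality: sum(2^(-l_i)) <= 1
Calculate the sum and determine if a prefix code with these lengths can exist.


Sum = 2^(-1) + 2^(-1) + 2^(-6) + 2^(-6) + 2^(-8)
    = 0.5 + 0.5 + 0.015625 + 0.015625 + 0.00390625
    = 265/256 = 1.03515625
Since 1.03515625 > 1, Kraft's inequality is NOT satisfied.
A prefix code with these lengths CANNOT exist.

Kraft sum = 1.03515625. Not satisfied.


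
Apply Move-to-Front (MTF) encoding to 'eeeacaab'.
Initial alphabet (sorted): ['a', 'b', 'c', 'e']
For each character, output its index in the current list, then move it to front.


MTF encoding:
'e': index 3 in ['a', 'b', 'c', 'e'] -> ['e', 'a', 'b', 'c']
'e': index 0 in ['e', 'a', 'b', 'c'] -> ['e', 'a', 'b', 'c']
'e': index 0 in ['e', 'a', 'b', 'c'] -> ['e', 'a', 'b', 'c']
'a': index 1 in ['e', 'a', 'b', 'c'] -> ['a', 'e', 'b', 'c']
'c': index 3 in ['a', 'e', 'b', 'c'] -> ['c', 'a', 'e', 'b']
'a': index 1 in ['c', 'a', 'e', 'b'] -> ['a', 'c', 'e', 'b']
'a': index 0 in ['a', 'c', 'e', 'b'] -> ['a', 'c', 'e', 'b']
'b': index 3 in ['a', 'c', 'e', 'b'] -> ['b', 'a', 'c', 'e']


Output: [3, 0, 0, 1, 3, 1, 0, 3]


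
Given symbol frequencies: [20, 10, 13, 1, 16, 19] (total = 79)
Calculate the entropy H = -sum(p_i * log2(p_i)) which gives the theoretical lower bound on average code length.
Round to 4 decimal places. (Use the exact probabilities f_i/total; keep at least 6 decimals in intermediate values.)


Per-symbol terms -p_i * log2(p_i) with p_i = f_i/79:
  p = 20/79 = 0.253165: log2(p) = -1.981853, -p*log2(p) = 0.501735
  p = 10/79 = 0.126582: log2(p) = -2.981853, -p*log2(p) = 0.377450
  p = 13/79 = 0.164557: log2(p) = -2.603341, -p*log2(p) = 0.428398
  p = 1/79 = 0.012658: log2(p) = -6.303781, -p*log2(p) = 0.079795
  p = 16/79 = 0.202532: log2(p) = -2.303781, -p*log2(p) = 0.466589
  p = 19/79 = 0.240506: log2(p) = -2.055853, -p*log2(p) = 0.494446
H = 0.501735 + 0.377450 + 0.428398 + 0.079795 + 0.466589 + 0.494446 = 2.348413

H = 2.3484 bits/symbol


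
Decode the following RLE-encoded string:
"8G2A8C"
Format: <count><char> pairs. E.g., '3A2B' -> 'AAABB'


Expanding each <count><char> pair:
  8G -> 'GGGGGGGG'
  2A -> 'AA'
  8C -> 'CCCCCCCC'

Decoded = GGGGGGGGAACCCCCCCC


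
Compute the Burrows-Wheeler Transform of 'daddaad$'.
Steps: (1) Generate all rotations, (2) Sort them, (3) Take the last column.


Rotations (sorted):
  0: $daddaad -> last char: d
  1: aad$dadd -> last char: d
  2: ad$dadda -> last char: a
  3: addaad$d -> last char: d
  4: d$daddaa -> last char: a
  5: daad$dad -> last char: d
  6: daddaad$ -> last char: $
  7: ddaad$da -> last char: a


BWT = ddadad$a


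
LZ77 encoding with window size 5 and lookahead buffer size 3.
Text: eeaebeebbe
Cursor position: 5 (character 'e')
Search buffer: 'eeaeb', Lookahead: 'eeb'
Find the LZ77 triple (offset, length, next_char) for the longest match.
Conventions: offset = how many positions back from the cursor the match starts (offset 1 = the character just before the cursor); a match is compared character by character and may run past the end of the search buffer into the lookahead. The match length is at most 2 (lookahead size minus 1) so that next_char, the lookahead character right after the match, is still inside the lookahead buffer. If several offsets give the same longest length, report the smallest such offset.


Try each offset into the search buffer:
  offset=1 (pos 4, char 'b'): match length 0
  offset=2 (pos 3, char 'e'): match length 1
  offset=3 (pos 2, char 'a'): match length 0
  offset=4 (pos 1, char 'e'): match length 1
  offset=5 (pos 0, char 'e'): match length 2
Longest match has length 2 at offset 5.
next_char = character at position 5 + 2 = 7 -> 'b'

Best match: offset=5, length=2 (matching 'ee' starting at position 0)
LZ77 triple: (5, 2, 'b')


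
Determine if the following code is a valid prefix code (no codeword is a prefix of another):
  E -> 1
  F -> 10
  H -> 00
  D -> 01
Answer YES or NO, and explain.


Checking each pair (does one codeword prefix another?):
  E='1' vs F='10': prefix -- VIOLATION

NO -- this is NOT a valid prefix code. E (1) is a prefix of F (10).


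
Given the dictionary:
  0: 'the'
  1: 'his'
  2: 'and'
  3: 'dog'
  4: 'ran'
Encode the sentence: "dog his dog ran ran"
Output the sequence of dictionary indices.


Look up each word in the dictionary:
  'dog' -> 3
  'his' -> 1
  'dog' -> 3
  'ran' -> 4
  'ran' -> 4

Encoded: [3, 1, 3, 4, 4]


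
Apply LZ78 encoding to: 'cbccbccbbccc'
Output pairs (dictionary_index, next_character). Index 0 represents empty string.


LZ78 encoding steps:
Dictionary: {0: ''}
Step 1: w='' (idx 0), next='c' -> output (0, 'c'), add 'c' as idx 1
Step 2: w='' (idx 0), next='b' -> output (0, 'b'), add 'b' as idx 2
Step 3: w='c' (idx 1), next='c' -> output (1, 'c'), add 'cc' as idx 3
Step 4: w='b' (idx 2), next='c' -> output (2, 'c'), add 'bc' as idx 4
Step 5: w='c' (idx 1), next='b' -> output (1, 'b'), add 'cb' as idx 5
Step 6: w='bc' (idx 4), next='c' -> output (4, 'c'), add 'bcc' as idx 6
Step 7: w='c' (idx 1), end of input -> output (1, '')


Encoded: [(0, 'c'), (0, 'b'), (1, 'c'), (2, 'c'), (1, 'b'), (4, 'c'), (1, '')]


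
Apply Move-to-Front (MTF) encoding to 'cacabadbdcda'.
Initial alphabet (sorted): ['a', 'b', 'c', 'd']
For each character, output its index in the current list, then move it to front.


MTF encoding:
'c': index 2 in ['a', 'b', 'c', 'd'] -> ['c', 'a', 'b', 'd']
'a': index 1 in ['c', 'a', 'b', 'd'] -> ['a', 'c', 'b', 'd']
'c': index 1 in ['a', 'c', 'b', 'd'] -> ['c', 'a', 'b', 'd']
'a': index 1 in ['c', 'a', 'b', 'd'] -> ['a', 'c', 'b', 'd']
'b': index 2 in ['a', 'c', 'b', 'd'] -> ['b', 'a', 'c', 'd']
'a': index 1 in ['b', 'a', 'c', 'd'] -> ['a', 'b', 'c', 'd']
'd': index 3 in ['a', 'b', 'c', 'd'] -> ['d', 'a', 'b', 'c']
'b': index 2 in ['d', 'a', 'b', 'c'] -> ['b', 'd', 'a', 'c']
'd': index 1 in ['b', 'd', 'a', 'c'] -> ['d', 'b', 'a', 'c']
'c': index 3 in ['d', 'b', 'a', 'c'] -> ['c', 'd', 'b', 'a']
'd': index 1 in ['c', 'd', 'b', 'a'] -> ['d', 'c', 'b', 'a']
'a': index 3 in ['d', 'c', 'b', 'a'] -> ['a', 'd', 'c', 'b']


Output: [2, 1, 1, 1, 2, 1, 3, 2, 1, 3, 1, 3]


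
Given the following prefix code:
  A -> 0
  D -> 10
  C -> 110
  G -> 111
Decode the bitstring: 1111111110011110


Decoding step by step:
Bits 111 -> G
Bits 111 -> G
Bits 111 -> G
Bits 0 -> A
Bits 0 -> A
Bits 111 -> G
Bits 10 -> D


Decoded message: GGGAAGD


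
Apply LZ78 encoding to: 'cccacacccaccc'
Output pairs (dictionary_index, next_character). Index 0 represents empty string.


LZ78 encoding steps:
Dictionary: {0: ''}
Step 1: w='' (idx 0), next='c' -> output (0, 'c'), add 'c' as idx 1
Step 2: w='c' (idx 1), next='c' -> output (1, 'c'), add 'cc' as idx 2
Step 3: w='' (idx 0), next='a' -> output (0, 'a'), add 'a' as idx 3
Step 4: w='c' (idx 1), next='a' -> output (1, 'a'), add 'ca' as idx 4
Step 5: w='cc' (idx 2), next='c' -> output (2, 'c'), add 'ccc' as idx 5
Step 6: w='a' (idx 3), next='c' -> output (3, 'c'), add 'ac' as idx 6
Step 7: w='cc' (idx 2), end of input -> output (2, '')


Encoded: [(0, 'c'), (1, 'c'), (0, 'a'), (1, 'a'), (2, 'c'), (3, 'c'), (2, '')]


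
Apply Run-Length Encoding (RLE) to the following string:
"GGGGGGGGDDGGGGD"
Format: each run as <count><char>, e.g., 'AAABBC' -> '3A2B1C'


Scanning runs left to right:
  i=0: run of 'G' x 8 -> '8G'
  i=8: run of 'D' x 2 -> '2D'
  i=10: run of 'G' x 4 -> '4G'
  i=14: run of 'D' x 1 -> '1D'

RLE = 8G2D4G1D


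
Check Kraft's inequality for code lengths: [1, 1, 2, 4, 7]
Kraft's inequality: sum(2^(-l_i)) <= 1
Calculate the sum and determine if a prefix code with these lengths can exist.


Sum = 2^(-1) + 2^(-1) + 2^(-2) + 2^(-4) + 2^(-7)
    = 0.5 + 0.5 + 0.25 + 0.0625 + 0.0078125
    = 169/128 = 1.3203125
Since 1.3203125 > 1, Kraft's inequality is NOT satisfied.
A prefix code with these lengths CANNOT exist.

Kraft sum = 1.3203125. Not satisfied.


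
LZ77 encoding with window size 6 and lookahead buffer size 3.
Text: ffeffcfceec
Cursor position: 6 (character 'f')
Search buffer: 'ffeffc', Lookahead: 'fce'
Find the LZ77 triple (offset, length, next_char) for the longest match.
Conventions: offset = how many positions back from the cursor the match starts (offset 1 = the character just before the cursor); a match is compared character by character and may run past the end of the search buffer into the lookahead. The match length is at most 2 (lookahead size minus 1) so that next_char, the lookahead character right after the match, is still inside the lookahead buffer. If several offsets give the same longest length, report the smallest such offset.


Try each offset into the search buffer:
  offset=1 (pos 5, char 'c'): match length 0
  offset=2 (pos 4, char 'f'): match length 2
  offset=3 (pos 3, char 'f'): match length 1
  offset=4 (pos 2, char 'e'): match length 0
  offset=5 (pos 1, char 'f'): match length 1
  offset=6 (pos 0, char 'f'): match length 1
Longest match has length 2 at offset 2.
next_char = character at position 6 + 2 = 8 -> 'e'

Best match: offset=2, length=2 (matching 'fc' starting at position 4)
LZ77 triple: (2, 2, 'e')


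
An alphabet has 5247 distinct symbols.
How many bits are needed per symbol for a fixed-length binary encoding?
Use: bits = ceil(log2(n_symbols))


log2(5247) = 12.3573
Bracket: 2^12 = 4096 < 5247 <= 2^13 = 8192
So ceil(log2(5247)) = 13

bits = ceil(log2(5247)) = ceil(12.3573) = 13 bits


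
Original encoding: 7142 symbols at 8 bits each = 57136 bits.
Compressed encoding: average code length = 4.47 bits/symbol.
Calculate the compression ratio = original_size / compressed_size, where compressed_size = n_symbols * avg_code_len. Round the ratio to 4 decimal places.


original_size = n_symbols * orig_bits = 7142 * 8 = 57136 bits
compressed_size = n_symbols * avg_code_len = 7142 * 4.47 = 31924.74 bits
ratio = original_size / compressed_size = 57136 / 31924.74 = 1.7897

Compression ratio = 1.7897


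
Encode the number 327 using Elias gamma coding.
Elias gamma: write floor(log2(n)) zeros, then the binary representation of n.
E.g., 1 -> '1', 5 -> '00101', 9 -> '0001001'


num_bits = floor(log2(327)) + 1 = 9
leading_zeros = num_bits - 1 = 8
binary(327) = 101000111

Elias gamma(327) = '00000000' + '101000111' = 00000000101000111 (17 bits)


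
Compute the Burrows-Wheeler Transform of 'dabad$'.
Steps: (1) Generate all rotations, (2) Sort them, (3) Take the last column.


Rotations (sorted):
  0: $dabad -> last char: d
  1: abad$d -> last char: d
  2: ad$dab -> last char: b
  3: bad$da -> last char: a
  4: d$daba -> last char: a
  5: dabad$ -> last char: $


BWT = ddbaa$


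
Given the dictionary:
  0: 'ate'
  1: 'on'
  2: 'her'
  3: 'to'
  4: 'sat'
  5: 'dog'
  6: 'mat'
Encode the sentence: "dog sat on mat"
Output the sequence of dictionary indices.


Look up each word in the dictionary:
  'dog' -> 5
  'sat' -> 4
  'on' -> 1
  'mat' -> 6

Encoded: [5, 4, 1, 6]


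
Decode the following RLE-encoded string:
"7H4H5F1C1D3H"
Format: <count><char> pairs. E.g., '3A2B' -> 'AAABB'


Expanding each <count><char> pair:
  7H -> 'HHHHHHH'
  4H -> 'HHHH'
  5F -> 'FFFFF'
  1C -> 'C'
  1D -> 'D'
  3H -> 'HHH'

Decoded = HHHHHHHHHHHFFFFFCDHHH


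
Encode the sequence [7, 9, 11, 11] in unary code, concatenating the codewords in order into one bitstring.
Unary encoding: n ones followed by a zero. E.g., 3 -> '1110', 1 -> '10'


Encode each number as n ones followed by a terminating 0:
  7 -> 11111110 (8 bits)
  9 -> 1111111110 (10 bits)
  11 -> 111111111110 (12 bits)
  11 -> 111111111110 (12 bits)
Total length = 8 + 10 + 12 + 12 = 42 bits.

Unary([7, 9, 11, 11]) = 111111101111111110111111111110111111111110 (42 bits)


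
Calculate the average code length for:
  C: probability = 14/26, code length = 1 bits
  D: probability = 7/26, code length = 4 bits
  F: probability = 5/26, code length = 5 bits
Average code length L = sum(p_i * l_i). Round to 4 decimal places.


Weighted contributions p_i * l_i:
  C: (14/26) * 1 = 14/26
  D: (7/26) * 4 = 28/26
  F: (5/26) * 5 = 25/26
Sum = (14 + 28 + 25)/26 = 67/26

L = 67/26 = 2.5769 bits/symbol


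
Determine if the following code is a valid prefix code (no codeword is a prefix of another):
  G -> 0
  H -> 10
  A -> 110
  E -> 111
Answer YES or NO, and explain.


Checking each pair (does one codeword prefix another?):
  G='0' vs H='10': no prefix
  G='0' vs A='110': no prefix
  G='0' vs E='111': no prefix
  H='10' vs G='0': no prefix
  H='10' vs A='110': no prefix
  H='10' vs E='111': no prefix
  A='110' vs G='0': no prefix
  A='110' vs H='10': no prefix
  A='110' vs E='111': no prefix
  E='111' vs G='0': no prefix
  E='111' vs H='10': no prefix
  E='111' vs A='110': no prefix
No violation found over all pairs.

YES -- this is a valid prefix code. No codeword is a prefix of any other codeword.


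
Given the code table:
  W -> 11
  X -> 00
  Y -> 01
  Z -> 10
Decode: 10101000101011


Decoding:
10 -> Z
10 -> Z
10 -> Z
00 -> X
10 -> Z
10 -> Z
11 -> W


Result: ZZZXZZW


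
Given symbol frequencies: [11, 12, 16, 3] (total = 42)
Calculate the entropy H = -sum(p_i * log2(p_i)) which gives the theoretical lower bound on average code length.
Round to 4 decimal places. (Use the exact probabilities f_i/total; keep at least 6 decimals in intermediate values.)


Per-symbol terms -p_i * log2(p_i) with p_i = f_i/42:
  p = 11/42 = 0.261905: log2(p) = -1.932886, -p*log2(p) = 0.506232
  p = 12/42 = 0.285714: log2(p) = -1.807355, -p*log2(p) = 0.516387
  p = 16/42 = 0.380952: log2(p) = -1.392317, -p*log2(p) = 0.530407
  p = 3/42 = 0.071429: log2(p) = -3.807355, -p*log2(p) = 0.271954
H = 0.506232 + 0.516387 + 0.530407 + 0.271954 = 1.824980

H = 1.825 bits/symbol


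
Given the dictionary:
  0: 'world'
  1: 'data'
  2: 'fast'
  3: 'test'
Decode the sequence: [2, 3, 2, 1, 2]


Look up each index in the dictionary:
  2 -> 'fast'
  3 -> 'test'
  2 -> 'fast'
  1 -> 'data'
  2 -> 'fast'

Decoded: "fast test fast data fast"


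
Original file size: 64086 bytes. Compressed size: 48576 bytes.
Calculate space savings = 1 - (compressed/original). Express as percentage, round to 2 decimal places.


ratio = compressed/original = 48576/64086 = 0.757981
savings = 1 - ratio = 1 - 0.757981 = 0.242019
as a percentage: 0.242019 * 100 = 24.2%

Space savings = 1 - 48576/64086 = 24.2%


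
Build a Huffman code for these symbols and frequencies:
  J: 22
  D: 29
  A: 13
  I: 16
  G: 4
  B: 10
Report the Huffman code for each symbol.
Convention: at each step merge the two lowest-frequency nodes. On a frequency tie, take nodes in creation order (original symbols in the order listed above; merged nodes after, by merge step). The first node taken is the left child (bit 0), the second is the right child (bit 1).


Huffman tree construction:
Step 1: Merge G(4) + B(10) = 14
Step 2: Merge A(13) + (G+B)(14) = 27
Step 3: Merge I(16) + J(22) = 38
Step 4: Merge (A+(G+B))(27) + D(29) = 56
Step 5: Merge (I+J)(38) + ((A+(G+B))+D)(56) = 94
Read each symbol's code off the tree from the root (left child = 0, right child = 1).

Codes:
  J: 01 (length 2)
  D: 11 (length 2)
  A: 100 (length 3)
  I: 00 (length 2)
  G: 1010 (length 4)
  B: 1011 (length 4)
Average code length: 229/94 = 2.4362 bits/symbol


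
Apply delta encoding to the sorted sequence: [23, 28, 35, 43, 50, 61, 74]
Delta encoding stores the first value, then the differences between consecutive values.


First value: 23
Deltas:
  28 - 23 = 5
  35 - 28 = 7
  43 - 35 = 8
  50 - 43 = 7
  61 - 50 = 11
  74 - 61 = 13


Delta encoded: [23, 5, 7, 8, 7, 11, 13]


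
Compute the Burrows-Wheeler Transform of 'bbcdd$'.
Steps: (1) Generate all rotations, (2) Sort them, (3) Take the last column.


Rotations (sorted):
  0: $bbcdd -> last char: d
  1: bbcdd$ -> last char: $
  2: bcdd$b -> last char: b
  3: cdd$bb -> last char: b
  4: d$bbcd -> last char: d
  5: dd$bbc -> last char: c


BWT = d$bbdc


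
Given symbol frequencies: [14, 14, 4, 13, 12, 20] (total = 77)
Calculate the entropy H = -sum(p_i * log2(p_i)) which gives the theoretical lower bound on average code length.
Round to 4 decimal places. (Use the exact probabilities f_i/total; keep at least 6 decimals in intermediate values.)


Per-symbol terms -p_i * log2(p_i) with p_i = f_i/77:
  p = 14/77 = 0.181818: log2(p) = -2.459432, -p*log2(p) = 0.447169
  p = 14/77 = 0.181818: log2(p) = -2.459432, -p*log2(p) = 0.447169
  p = 4/77 = 0.051948: log2(p) = -4.266787, -p*log2(p) = 0.221651
  p = 13/77 = 0.168831: log2(p) = -2.566347, -p*log2(p) = 0.433279
  p = 12/77 = 0.155844: log2(p) = -2.681824, -p*log2(p) = 0.417947
  p = 20/77 = 0.259740: log2(p) = -1.944858, -p*log2(p) = 0.505158
H = 0.447169 + 0.447169 + 0.221651 + 0.433279 + 0.417947 + 0.505158 = 2.472373

H = 2.4724 bits/symbol


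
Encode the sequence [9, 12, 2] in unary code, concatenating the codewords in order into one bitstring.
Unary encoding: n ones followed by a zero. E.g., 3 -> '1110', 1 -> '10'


Encode each number as n ones followed by a terminating 0:
  9 -> 1111111110 (10 bits)
  12 -> 1111111111110 (13 bits)
  2 -> 110 (3 bits)
Total length = 10 + 13 + 3 = 26 bits.

Unary([9, 12, 2]) = 11111111101111111111110110 (26 bits)


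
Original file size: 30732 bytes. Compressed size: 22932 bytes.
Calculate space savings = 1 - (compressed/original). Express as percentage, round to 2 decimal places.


ratio = compressed/original = 22932/30732 = 0.746193
savings = 1 - ratio = 1 - 0.746193 = 0.253807
as a percentage: 0.253807 * 100 = 25.38%

Space savings = 1 - 22932/30732 = 25.38%


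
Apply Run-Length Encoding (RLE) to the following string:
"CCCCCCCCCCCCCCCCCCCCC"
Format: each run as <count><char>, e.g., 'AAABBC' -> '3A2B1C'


Scanning runs left to right:
  i=0: run of 'C' x 21 -> '21C'

RLE = 21C


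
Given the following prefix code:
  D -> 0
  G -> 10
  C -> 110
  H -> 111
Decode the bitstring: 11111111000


Decoding step by step:
Bits 111 -> H
Bits 111 -> H
Bits 110 -> C
Bits 0 -> D
Bits 0 -> D


Decoded message: HHCDD
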